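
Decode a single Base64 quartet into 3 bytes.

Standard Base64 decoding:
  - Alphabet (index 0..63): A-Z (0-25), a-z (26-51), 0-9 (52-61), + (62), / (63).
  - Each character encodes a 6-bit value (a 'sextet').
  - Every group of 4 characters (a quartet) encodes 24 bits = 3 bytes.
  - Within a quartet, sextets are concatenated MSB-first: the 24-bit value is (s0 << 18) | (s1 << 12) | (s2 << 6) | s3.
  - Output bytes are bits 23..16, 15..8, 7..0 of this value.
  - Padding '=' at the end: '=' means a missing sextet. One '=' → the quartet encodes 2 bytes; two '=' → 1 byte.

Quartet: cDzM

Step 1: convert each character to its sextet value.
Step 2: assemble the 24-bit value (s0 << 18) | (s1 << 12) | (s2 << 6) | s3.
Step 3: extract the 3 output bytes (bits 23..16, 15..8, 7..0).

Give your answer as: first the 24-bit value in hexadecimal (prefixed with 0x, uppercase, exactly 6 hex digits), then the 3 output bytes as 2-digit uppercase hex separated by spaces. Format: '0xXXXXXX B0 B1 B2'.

Sextets: c=28, D=3, z=51, M=12
24-bit: (28<<18) | (3<<12) | (51<<6) | 12
      = 0x700000 | 0x003000 | 0x000CC0 | 0x00000C
      = 0x703CCC
Bytes: (v>>16)&0xFF=70, (v>>8)&0xFF=3C, v&0xFF=CC

Answer: 0x703CCC 70 3C CC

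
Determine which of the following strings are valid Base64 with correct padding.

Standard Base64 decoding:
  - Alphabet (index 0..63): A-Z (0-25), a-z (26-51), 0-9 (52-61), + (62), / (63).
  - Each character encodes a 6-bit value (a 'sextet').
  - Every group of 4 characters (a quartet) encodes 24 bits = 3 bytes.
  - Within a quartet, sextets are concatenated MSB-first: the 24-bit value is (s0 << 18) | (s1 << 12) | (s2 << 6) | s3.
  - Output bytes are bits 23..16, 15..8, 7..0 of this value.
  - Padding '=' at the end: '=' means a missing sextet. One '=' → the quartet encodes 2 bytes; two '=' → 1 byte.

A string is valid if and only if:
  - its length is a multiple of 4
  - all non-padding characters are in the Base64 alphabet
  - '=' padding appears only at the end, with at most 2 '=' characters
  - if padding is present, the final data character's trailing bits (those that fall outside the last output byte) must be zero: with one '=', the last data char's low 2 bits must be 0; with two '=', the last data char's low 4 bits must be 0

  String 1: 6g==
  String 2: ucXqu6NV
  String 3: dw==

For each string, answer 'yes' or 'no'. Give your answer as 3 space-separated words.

String 1: '6g==' → valid
String 2: 'ucXqu6NV' → valid
String 3: 'dw==' → valid

Answer: yes yes yes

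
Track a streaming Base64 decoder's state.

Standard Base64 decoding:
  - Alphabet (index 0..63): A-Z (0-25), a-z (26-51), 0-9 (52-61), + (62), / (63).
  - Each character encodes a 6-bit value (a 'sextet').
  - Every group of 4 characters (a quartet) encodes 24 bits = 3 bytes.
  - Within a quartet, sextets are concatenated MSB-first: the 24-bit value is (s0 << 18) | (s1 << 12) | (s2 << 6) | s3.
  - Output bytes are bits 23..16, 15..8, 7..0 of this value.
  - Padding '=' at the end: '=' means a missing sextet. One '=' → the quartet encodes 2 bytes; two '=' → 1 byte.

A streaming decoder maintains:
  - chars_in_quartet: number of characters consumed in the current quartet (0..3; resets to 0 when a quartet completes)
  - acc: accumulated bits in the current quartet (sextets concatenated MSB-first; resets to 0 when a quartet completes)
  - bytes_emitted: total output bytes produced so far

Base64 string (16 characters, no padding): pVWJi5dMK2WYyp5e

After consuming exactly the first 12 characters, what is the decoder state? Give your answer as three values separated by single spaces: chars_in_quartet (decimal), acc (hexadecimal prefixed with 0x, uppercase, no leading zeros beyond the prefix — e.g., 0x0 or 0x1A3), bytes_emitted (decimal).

Answer: 0 0x0 9

Derivation:
After char 0 ('p'=41): chars_in_quartet=1 acc=0x29 bytes_emitted=0
After char 1 ('V'=21): chars_in_quartet=2 acc=0xA55 bytes_emitted=0
After char 2 ('W'=22): chars_in_quartet=3 acc=0x29556 bytes_emitted=0
After char 3 ('J'=9): chars_in_quartet=4 acc=0xA55589 -> emit A5 55 89, reset; bytes_emitted=3
After char 4 ('i'=34): chars_in_quartet=1 acc=0x22 bytes_emitted=3
After char 5 ('5'=57): chars_in_quartet=2 acc=0x8B9 bytes_emitted=3
After char 6 ('d'=29): chars_in_quartet=3 acc=0x22E5D bytes_emitted=3
After char 7 ('M'=12): chars_in_quartet=4 acc=0x8B974C -> emit 8B 97 4C, reset; bytes_emitted=6
After char 8 ('K'=10): chars_in_quartet=1 acc=0xA bytes_emitted=6
After char 9 ('2'=54): chars_in_quartet=2 acc=0x2B6 bytes_emitted=6
After char 10 ('W'=22): chars_in_quartet=3 acc=0xAD96 bytes_emitted=6
After char 11 ('Y'=24): chars_in_quartet=4 acc=0x2B6598 -> emit 2B 65 98, reset; bytes_emitted=9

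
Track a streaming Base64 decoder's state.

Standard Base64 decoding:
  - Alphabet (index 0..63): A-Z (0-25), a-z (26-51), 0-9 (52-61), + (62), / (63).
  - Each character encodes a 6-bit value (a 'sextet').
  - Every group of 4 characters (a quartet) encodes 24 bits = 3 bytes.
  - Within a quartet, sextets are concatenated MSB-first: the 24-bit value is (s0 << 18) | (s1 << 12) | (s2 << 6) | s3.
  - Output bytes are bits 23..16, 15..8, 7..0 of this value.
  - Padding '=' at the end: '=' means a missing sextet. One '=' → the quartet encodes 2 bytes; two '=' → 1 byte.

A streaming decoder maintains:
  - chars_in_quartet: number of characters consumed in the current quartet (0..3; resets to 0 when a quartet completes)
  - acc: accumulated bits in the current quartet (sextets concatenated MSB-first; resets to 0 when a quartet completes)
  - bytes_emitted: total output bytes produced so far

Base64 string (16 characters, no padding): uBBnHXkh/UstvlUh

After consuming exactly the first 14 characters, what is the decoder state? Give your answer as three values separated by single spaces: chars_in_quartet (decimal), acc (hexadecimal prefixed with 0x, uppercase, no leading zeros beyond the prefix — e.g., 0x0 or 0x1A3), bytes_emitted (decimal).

Answer: 2 0xBE5 9

Derivation:
After char 0 ('u'=46): chars_in_quartet=1 acc=0x2E bytes_emitted=0
After char 1 ('B'=1): chars_in_quartet=2 acc=0xB81 bytes_emitted=0
After char 2 ('B'=1): chars_in_quartet=3 acc=0x2E041 bytes_emitted=0
After char 3 ('n'=39): chars_in_quartet=4 acc=0xB81067 -> emit B8 10 67, reset; bytes_emitted=3
After char 4 ('H'=7): chars_in_quartet=1 acc=0x7 bytes_emitted=3
After char 5 ('X'=23): chars_in_quartet=2 acc=0x1D7 bytes_emitted=3
After char 6 ('k'=36): chars_in_quartet=3 acc=0x75E4 bytes_emitted=3
After char 7 ('h'=33): chars_in_quartet=4 acc=0x1D7921 -> emit 1D 79 21, reset; bytes_emitted=6
After char 8 ('/'=63): chars_in_quartet=1 acc=0x3F bytes_emitted=6
After char 9 ('U'=20): chars_in_quartet=2 acc=0xFD4 bytes_emitted=6
After char 10 ('s'=44): chars_in_quartet=3 acc=0x3F52C bytes_emitted=6
After char 11 ('t'=45): chars_in_quartet=4 acc=0xFD4B2D -> emit FD 4B 2D, reset; bytes_emitted=9
After char 12 ('v'=47): chars_in_quartet=1 acc=0x2F bytes_emitted=9
After char 13 ('l'=37): chars_in_quartet=2 acc=0xBE5 bytes_emitted=9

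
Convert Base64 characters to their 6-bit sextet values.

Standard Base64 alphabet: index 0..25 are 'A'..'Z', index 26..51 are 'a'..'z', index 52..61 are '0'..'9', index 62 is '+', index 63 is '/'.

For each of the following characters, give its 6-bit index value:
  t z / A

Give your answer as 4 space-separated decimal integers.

't': a..z range, 26 + ord('t') − ord('a') = 45
'z': a..z range, 26 + ord('z') − ord('a') = 51
'/': index 63
'A': A..Z range, ord('A') − ord('A') = 0

Answer: 45 51 63 0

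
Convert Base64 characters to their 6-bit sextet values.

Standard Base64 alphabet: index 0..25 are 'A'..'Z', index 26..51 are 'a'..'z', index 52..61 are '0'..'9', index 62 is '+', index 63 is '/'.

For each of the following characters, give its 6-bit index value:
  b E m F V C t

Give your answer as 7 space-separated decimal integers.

Answer: 27 4 38 5 21 2 45

Derivation:
'b': a..z range, 26 + ord('b') − ord('a') = 27
'E': A..Z range, ord('E') − ord('A') = 4
'm': a..z range, 26 + ord('m') − ord('a') = 38
'F': A..Z range, ord('F') − ord('A') = 5
'V': A..Z range, ord('V') − ord('A') = 21
'C': A..Z range, ord('C') − ord('A') = 2
't': a..z range, 26 + ord('t') − ord('a') = 45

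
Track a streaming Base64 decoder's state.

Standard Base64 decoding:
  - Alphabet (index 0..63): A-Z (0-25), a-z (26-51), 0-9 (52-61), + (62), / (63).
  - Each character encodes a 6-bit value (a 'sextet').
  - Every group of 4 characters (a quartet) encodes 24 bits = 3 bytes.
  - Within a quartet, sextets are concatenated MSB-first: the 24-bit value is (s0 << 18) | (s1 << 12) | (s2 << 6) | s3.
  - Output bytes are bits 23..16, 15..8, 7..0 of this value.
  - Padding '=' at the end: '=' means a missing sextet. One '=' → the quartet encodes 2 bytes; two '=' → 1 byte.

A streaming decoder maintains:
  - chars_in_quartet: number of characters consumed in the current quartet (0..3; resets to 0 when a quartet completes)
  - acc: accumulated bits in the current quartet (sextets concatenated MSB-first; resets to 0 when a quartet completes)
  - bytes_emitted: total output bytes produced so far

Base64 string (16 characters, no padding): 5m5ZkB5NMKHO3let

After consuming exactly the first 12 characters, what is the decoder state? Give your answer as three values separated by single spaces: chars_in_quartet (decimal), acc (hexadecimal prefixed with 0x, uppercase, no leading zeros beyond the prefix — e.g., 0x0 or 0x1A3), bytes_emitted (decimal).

Answer: 0 0x0 9

Derivation:
After char 0 ('5'=57): chars_in_quartet=1 acc=0x39 bytes_emitted=0
After char 1 ('m'=38): chars_in_quartet=2 acc=0xE66 bytes_emitted=0
After char 2 ('5'=57): chars_in_quartet=3 acc=0x399B9 bytes_emitted=0
After char 3 ('Z'=25): chars_in_quartet=4 acc=0xE66E59 -> emit E6 6E 59, reset; bytes_emitted=3
After char 4 ('k'=36): chars_in_quartet=1 acc=0x24 bytes_emitted=3
After char 5 ('B'=1): chars_in_quartet=2 acc=0x901 bytes_emitted=3
After char 6 ('5'=57): chars_in_quartet=3 acc=0x24079 bytes_emitted=3
After char 7 ('N'=13): chars_in_quartet=4 acc=0x901E4D -> emit 90 1E 4D, reset; bytes_emitted=6
After char 8 ('M'=12): chars_in_quartet=1 acc=0xC bytes_emitted=6
After char 9 ('K'=10): chars_in_quartet=2 acc=0x30A bytes_emitted=6
After char 10 ('H'=7): chars_in_quartet=3 acc=0xC287 bytes_emitted=6
After char 11 ('O'=14): chars_in_quartet=4 acc=0x30A1CE -> emit 30 A1 CE, reset; bytes_emitted=9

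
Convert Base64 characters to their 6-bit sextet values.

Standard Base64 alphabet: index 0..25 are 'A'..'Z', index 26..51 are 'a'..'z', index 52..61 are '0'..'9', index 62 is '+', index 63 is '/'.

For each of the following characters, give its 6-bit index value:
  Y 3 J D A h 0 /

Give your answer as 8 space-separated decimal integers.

Answer: 24 55 9 3 0 33 52 63

Derivation:
'Y': A..Z range, ord('Y') − ord('A') = 24
'3': 0..9 range, 52 + ord('3') − ord('0') = 55
'J': A..Z range, ord('J') − ord('A') = 9
'D': A..Z range, ord('D') − ord('A') = 3
'A': A..Z range, ord('A') − ord('A') = 0
'h': a..z range, 26 + ord('h') − ord('a') = 33
'0': 0..9 range, 52 + ord('0') − ord('0') = 52
'/': index 63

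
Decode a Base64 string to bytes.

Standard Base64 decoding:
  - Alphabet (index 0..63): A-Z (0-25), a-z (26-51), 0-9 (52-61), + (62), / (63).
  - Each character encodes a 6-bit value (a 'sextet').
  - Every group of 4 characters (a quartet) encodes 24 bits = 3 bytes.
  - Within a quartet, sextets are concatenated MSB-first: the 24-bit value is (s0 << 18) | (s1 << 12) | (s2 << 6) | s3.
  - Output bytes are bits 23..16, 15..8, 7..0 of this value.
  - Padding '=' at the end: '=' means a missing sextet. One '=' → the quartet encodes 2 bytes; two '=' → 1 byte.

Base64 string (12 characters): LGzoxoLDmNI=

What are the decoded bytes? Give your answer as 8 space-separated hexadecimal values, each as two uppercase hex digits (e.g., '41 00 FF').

Answer: 2C 6C E8 C6 82 C3 98 D2

Derivation:
After char 0 ('L'=11): chars_in_quartet=1 acc=0xB bytes_emitted=0
After char 1 ('G'=6): chars_in_quartet=2 acc=0x2C6 bytes_emitted=0
After char 2 ('z'=51): chars_in_quartet=3 acc=0xB1B3 bytes_emitted=0
After char 3 ('o'=40): chars_in_quartet=4 acc=0x2C6CE8 -> emit 2C 6C E8, reset; bytes_emitted=3
After char 4 ('x'=49): chars_in_quartet=1 acc=0x31 bytes_emitted=3
After char 5 ('o'=40): chars_in_quartet=2 acc=0xC68 bytes_emitted=3
After char 6 ('L'=11): chars_in_quartet=3 acc=0x31A0B bytes_emitted=3
After char 7 ('D'=3): chars_in_quartet=4 acc=0xC682C3 -> emit C6 82 C3, reset; bytes_emitted=6
After char 8 ('m'=38): chars_in_quartet=1 acc=0x26 bytes_emitted=6
After char 9 ('N'=13): chars_in_quartet=2 acc=0x98D bytes_emitted=6
After char 10 ('I'=8): chars_in_quartet=3 acc=0x26348 bytes_emitted=6
Padding '=': partial quartet acc=0x26348 -> emit 98 D2; bytes_emitted=8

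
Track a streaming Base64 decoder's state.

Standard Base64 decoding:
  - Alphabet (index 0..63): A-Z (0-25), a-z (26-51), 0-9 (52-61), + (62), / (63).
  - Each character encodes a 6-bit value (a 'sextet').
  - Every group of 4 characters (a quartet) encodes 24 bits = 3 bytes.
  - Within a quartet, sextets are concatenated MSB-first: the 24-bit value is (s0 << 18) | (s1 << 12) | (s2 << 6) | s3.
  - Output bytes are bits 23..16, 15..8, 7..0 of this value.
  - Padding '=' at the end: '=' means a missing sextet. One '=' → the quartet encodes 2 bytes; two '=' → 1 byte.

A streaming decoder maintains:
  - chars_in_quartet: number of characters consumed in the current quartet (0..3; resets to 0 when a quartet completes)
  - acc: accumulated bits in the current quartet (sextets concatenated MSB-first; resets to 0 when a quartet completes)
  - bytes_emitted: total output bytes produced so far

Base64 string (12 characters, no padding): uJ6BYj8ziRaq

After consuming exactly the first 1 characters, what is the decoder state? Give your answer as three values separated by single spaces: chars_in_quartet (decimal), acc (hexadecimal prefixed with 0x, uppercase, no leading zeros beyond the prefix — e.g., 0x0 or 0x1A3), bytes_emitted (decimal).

Answer: 1 0x2E 0

Derivation:
After char 0 ('u'=46): chars_in_quartet=1 acc=0x2E bytes_emitted=0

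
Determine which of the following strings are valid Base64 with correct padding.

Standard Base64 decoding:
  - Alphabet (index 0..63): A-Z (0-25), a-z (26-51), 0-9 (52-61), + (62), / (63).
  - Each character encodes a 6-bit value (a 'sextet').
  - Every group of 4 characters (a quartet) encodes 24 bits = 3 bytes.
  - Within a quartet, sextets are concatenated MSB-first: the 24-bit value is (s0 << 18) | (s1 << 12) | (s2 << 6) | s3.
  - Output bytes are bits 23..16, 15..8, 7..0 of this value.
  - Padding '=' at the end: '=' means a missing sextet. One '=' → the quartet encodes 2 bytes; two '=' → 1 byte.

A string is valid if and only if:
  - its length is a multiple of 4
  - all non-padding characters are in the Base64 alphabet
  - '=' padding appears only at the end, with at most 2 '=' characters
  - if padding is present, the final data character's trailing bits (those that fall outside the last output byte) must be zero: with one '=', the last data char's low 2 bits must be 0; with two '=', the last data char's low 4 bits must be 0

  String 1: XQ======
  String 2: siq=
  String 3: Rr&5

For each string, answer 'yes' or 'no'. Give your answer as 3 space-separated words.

String 1: 'XQ======' → invalid (6 pad chars (max 2))
String 2: 'siq=' → invalid (bad trailing bits)
String 3: 'Rr&5' → invalid (bad char(s): ['&'])

Answer: no no no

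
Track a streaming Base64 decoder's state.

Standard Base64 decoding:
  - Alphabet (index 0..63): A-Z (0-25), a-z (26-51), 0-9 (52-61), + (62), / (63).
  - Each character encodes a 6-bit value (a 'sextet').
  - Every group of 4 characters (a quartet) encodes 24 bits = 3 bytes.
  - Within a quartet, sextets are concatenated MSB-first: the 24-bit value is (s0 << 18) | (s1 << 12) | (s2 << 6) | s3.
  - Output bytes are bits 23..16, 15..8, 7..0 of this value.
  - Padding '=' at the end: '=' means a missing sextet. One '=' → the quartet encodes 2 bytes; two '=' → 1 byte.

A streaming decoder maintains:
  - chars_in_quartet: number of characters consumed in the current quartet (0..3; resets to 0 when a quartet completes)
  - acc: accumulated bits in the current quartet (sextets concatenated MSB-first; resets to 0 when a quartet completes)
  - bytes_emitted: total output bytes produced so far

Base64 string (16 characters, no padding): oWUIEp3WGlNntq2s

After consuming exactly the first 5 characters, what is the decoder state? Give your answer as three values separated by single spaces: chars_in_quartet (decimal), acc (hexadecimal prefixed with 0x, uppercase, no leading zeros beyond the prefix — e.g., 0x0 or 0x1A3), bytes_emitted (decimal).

Answer: 1 0x4 3

Derivation:
After char 0 ('o'=40): chars_in_quartet=1 acc=0x28 bytes_emitted=0
After char 1 ('W'=22): chars_in_quartet=2 acc=0xA16 bytes_emitted=0
After char 2 ('U'=20): chars_in_quartet=3 acc=0x28594 bytes_emitted=0
After char 3 ('I'=8): chars_in_quartet=4 acc=0xA16508 -> emit A1 65 08, reset; bytes_emitted=3
After char 4 ('E'=4): chars_in_quartet=1 acc=0x4 bytes_emitted=3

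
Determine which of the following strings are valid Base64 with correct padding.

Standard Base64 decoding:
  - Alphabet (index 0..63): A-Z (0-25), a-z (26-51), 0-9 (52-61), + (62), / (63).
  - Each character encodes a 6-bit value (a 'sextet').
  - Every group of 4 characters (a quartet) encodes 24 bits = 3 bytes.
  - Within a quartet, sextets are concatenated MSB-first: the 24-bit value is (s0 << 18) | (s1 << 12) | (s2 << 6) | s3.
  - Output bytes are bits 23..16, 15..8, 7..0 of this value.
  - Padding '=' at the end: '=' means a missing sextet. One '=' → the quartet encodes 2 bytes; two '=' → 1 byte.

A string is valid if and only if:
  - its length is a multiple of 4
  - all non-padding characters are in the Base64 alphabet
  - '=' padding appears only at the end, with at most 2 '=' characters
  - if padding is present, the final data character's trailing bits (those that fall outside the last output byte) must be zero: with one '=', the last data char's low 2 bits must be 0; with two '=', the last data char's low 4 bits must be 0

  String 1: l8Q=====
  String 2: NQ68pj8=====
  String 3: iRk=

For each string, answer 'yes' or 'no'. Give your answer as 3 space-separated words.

String 1: 'l8Q=====' → invalid (5 pad chars (max 2))
String 2: 'NQ68pj8=====' → invalid (5 pad chars (max 2))
String 3: 'iRk=' → valid

Answer: no no yes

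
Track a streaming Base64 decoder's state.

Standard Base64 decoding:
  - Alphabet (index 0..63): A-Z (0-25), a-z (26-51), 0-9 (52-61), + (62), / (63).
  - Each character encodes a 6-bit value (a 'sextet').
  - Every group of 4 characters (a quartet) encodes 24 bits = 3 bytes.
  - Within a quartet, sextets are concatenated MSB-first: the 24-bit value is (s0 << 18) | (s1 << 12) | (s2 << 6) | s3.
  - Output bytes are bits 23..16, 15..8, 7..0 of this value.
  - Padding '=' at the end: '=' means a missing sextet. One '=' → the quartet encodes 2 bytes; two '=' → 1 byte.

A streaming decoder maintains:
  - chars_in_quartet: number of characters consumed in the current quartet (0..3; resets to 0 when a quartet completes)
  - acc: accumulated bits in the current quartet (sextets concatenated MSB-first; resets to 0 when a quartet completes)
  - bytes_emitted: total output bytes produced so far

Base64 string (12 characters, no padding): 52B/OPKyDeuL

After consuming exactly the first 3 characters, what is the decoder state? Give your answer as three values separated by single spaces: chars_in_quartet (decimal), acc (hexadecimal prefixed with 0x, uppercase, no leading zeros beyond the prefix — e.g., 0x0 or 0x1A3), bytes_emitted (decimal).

After char 0 ('5'=57): chars_in_quartet=1 acc=0x39 bytes_emitted=0
After char 1 ('2'=54): chars_in_quartet=2 acc=0xE76 bytes_emitted=0
After char 2 ('B'=1): chars_in_quartet=3 acc=0x39D81 bytes_emitted=0

Answer: 3 0x39D81 0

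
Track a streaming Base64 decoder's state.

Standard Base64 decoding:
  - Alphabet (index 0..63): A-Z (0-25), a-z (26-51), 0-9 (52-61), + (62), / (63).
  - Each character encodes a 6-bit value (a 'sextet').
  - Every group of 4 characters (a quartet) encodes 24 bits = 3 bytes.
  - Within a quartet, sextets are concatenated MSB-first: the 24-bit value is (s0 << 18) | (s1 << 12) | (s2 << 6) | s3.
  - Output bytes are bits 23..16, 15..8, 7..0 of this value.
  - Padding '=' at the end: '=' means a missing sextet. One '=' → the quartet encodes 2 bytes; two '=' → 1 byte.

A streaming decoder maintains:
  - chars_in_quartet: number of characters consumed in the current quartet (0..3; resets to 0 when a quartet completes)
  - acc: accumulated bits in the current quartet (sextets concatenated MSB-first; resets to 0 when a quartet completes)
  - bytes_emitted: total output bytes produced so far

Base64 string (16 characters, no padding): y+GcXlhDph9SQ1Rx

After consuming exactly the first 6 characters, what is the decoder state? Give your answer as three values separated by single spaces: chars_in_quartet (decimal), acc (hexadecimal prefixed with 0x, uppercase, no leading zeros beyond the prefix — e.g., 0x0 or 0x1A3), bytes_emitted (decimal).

Answer: 2 0x5E5 3

Derivation:
After char 0 ('y'=50): chars_in_quartet=1 acc=0x32 bytes_emitted=0
After char 1 ('+'=62): chars_in_quartet=2 acc=0xCBE bytes_emitted=0
After char 2 ('G'=6): chars_in_quartet=3 acc=0x32F86 bytes_emitted=0
After char 3 ('c'=28): chars_in_quartet=4 acc=0xCBE19C -> emit CB E1 9C, reset; bytes_emitted=3
After char 4 ('X'=23): chars_in_quartet=1 acc=0x17 bytes_emitted=3
After char 5 ('l'=37): chars_in_quartet=2 acc=0x5E5 bytes_emitted=3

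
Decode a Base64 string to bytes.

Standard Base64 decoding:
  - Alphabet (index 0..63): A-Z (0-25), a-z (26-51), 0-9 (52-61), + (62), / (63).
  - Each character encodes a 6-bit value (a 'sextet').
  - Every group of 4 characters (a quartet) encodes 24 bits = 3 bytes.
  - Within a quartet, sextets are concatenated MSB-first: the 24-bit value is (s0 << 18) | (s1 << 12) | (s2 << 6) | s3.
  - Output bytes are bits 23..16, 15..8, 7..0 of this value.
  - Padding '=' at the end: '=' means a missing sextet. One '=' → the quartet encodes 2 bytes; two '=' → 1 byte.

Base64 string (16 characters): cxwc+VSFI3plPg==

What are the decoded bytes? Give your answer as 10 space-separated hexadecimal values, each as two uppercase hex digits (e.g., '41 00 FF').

After char 0 ('c'=28): chars_in_quartet=1 acc=0x1C bytes_emitted=0
After char 1 ('x'=49): chars_in_quartet=2 acc=0x731 bytes_emitted=0
After char 2 ('w'=48): chars_in_quartet=3 acc=0x1CC70 bytes_emitted=0
After char 3 ('c'=28): chars_in_quartet=4 acc=0x731C1C -> emit 73 1C 1C, reset; bytes_emitted=3
After char 4 ('+'=62): chars_in_quartet=1 acc=0x3E bytes_emitted=3
After char 5 ('V'=21): chars_in_quartet=2 acc=0xF95 bytes_emitted=3
After char 6 ('S'=18): chars_in_quartet=3 acc=0x3E552 bytes_emitted=3
After char 7 ('F'=5): chars_in_quartet=4 acc=0xF95485 -> emit F9 54 85, reset; bytes_emitted=6
After char 8 ('I'=8): chars_in_quartet=1 acc=0x8 bytes_emitted=6
After char 9 ('3'=55): chars_in_quartet=2 acc=0x237 bytes_emitted=6
After char 10 ('p'=41): chars_in_quartet=3 acc=0x8DE9 bytes_emitted=6
After char 11 ('l'=37): chars_in_quartet=4 acc=0x237A65 -> emit 23 7A 65, reset; bytes_emitted=9
After char 12 ('P'=15): chars_in_quartet=1 acc=0xF bytes_emitted=9
After char 13 ('g'=32): chars_in_quartet=2 acc=0x3E0 bytes_emitted=9
Padding '==': partial quartet acc=0x3E0 -> emit 3E; bytes_emitted=10

Answer: 73 1C 1C F9 54 85 23 7A 65 3E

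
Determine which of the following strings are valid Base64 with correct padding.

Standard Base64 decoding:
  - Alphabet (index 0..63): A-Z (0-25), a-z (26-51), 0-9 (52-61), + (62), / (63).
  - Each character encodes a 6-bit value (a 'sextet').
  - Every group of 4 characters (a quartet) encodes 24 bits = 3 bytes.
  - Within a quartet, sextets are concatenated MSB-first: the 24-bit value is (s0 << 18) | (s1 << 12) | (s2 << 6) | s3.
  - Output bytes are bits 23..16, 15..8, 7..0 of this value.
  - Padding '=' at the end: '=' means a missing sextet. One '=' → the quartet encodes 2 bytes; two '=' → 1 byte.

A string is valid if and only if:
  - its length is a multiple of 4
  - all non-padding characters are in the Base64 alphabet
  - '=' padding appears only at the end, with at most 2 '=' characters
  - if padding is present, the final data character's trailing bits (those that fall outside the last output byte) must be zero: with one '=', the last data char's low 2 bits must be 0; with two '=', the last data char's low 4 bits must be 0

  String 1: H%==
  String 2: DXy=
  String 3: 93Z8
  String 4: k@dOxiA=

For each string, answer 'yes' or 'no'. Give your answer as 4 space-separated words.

Answer: no no yes no

Derivation:
String 1: 'H%==' → invalid (bad char(s): ['%'])
String 2: 'DXy=' → invalid (bad trailing bits)
String 3: '93Z8' → valid
String 4: 'k@dOxiA=' → invalid (bad char(s): ['@'])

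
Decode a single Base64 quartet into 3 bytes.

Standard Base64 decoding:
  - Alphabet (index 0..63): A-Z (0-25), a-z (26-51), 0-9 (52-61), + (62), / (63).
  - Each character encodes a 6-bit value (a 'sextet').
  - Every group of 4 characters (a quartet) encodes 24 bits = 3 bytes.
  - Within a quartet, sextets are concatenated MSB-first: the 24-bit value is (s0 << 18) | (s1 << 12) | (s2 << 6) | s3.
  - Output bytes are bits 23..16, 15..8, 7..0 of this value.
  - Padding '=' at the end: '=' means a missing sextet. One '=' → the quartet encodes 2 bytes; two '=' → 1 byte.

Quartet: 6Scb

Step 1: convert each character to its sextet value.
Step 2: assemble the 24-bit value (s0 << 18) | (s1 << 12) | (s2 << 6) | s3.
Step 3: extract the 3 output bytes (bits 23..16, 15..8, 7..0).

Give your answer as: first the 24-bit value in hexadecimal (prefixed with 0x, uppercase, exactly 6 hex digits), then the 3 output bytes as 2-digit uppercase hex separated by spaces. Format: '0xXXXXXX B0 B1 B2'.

Answer: 0xE9271B E9 27 1B

Derivation:
Sextets: 6=58, S=18, c=28, b=27
24-bit: (58<<18) | (18<<12) | (28<<6) | 27
      = 0xE80000 | 0x012000 | 0x000700 | 0x00001B
      = 0xE9271B
Bytes: (v>>16)&0xFF=E9, (v>>8)&0xFF=27, v&0xFF=1B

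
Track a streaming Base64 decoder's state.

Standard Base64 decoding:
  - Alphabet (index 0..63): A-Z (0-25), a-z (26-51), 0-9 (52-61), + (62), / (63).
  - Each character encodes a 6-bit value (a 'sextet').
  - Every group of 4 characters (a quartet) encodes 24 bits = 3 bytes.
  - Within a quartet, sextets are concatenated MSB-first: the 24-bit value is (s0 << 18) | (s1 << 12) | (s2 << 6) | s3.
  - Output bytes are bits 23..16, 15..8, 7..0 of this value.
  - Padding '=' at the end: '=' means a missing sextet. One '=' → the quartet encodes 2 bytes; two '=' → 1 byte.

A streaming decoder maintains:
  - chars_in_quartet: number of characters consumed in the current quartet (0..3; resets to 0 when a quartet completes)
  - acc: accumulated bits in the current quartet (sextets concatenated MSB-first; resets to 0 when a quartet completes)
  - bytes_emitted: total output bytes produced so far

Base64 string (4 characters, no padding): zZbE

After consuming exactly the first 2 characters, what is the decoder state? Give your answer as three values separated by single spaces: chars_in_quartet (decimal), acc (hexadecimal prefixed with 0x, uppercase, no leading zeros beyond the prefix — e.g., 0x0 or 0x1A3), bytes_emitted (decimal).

After char 0 ('z'=51): chars_in_quartet=1 acc=0x33 bytes_emitted=0
After char 1 ('Z'=25): chars_in_quartet=2 acc=0xCD9 bytes_emitted=0

Answer: 2 0xCD9 0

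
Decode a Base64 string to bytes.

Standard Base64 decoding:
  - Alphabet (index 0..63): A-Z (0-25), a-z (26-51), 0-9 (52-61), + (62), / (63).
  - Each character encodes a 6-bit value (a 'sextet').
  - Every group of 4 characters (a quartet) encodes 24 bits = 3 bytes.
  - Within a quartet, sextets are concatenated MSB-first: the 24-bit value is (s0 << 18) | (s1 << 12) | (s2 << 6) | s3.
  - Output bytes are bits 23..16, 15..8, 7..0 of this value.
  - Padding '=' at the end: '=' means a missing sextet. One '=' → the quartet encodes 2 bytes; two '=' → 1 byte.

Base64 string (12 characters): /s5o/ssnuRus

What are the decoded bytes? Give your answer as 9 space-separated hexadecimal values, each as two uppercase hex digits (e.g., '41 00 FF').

After char 0 ('/'=63): chars_in_quartet=1 acc=0x3F bytes_emitted=0
After char 1 ('s'=44): chars_in_quartet=2 acc=0xFEC bytes_emitted=0
After char 2 ('5'=57): chars_in_quartet=3 acc=0x3FB39 bytes_emitted=0
After char 3 ('o'=40): chars_in_quartet=4 acc=0xFECE68 -> emit FE CE 68, reset; bytes_emitted=3
After char 4 ('/'=63): chars_in_quartet=1 acc=0x3F bytes_emitted=3
After char 5 ('s'=44): chars_in_quartet=2 acc=0xFEC bytes_emitted=3
After char 6 ('s'=44): chars_in_quartet=3 acc=0x3FB2C bytes_emitted=3
After char 7 ('n'=39): chars_in_quartet=4 acc=0xFECB27 -> emit FE CB 27, reset; bytes_emitted=6
After char 8 ('u'=46): chars_in_quartet=1 acc=0x2E bytes_emitted=6
After char 9 ('R'=17): chars_in_quartet=2 acc=0xB91 bytes_emitted=6
After char 10 ('u'=46): chars_in_quartet=3 acc=0x2E46E bytes_emitted=6
After char 11 ('s'=44): chars_in_quartet=4 acc=0xB91BAC -> emit B9 1B AC, reset; bytes_emitted=9

Answer: FE CE 68 FE CB 27 B9 1B AC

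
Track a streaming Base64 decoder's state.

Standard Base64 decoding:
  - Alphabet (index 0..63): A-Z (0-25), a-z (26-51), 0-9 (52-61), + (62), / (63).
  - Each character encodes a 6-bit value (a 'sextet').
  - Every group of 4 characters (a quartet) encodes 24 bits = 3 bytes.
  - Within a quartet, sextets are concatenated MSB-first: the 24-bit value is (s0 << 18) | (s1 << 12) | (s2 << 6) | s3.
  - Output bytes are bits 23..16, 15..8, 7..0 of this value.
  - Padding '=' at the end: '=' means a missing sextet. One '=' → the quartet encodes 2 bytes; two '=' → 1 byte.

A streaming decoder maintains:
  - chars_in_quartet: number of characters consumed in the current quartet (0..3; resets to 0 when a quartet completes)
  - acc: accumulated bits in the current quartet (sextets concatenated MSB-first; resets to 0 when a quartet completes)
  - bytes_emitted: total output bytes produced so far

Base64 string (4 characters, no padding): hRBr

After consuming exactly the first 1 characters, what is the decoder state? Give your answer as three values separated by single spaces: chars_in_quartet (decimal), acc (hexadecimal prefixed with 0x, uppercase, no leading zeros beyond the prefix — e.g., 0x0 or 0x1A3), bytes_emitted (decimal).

Answer: 1 0x21 0

Derivation:
After char 0 ('h'=33): chars_in_quartet=1 acc=0x21 bytes_emitted=0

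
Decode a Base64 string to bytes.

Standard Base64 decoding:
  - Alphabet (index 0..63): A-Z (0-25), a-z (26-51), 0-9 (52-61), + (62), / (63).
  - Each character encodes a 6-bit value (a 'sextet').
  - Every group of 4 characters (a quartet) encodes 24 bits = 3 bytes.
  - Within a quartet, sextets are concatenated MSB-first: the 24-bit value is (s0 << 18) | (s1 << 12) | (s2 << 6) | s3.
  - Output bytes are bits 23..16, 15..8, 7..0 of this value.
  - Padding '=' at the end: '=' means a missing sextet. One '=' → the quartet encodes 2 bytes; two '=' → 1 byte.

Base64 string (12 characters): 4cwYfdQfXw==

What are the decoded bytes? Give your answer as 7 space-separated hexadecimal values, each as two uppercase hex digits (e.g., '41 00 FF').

After char 0 ('4'=56): chars_in_quartet=1 acc=0x38 bytes_emitted=0
After char 1 ('c'=28): chars_in_quartet=2 acc=0xE1C bytes_emitted=0
After char 2 ('w'=48): chars_in_quartet=3 acc=0x38730 bytes_emitted=0
After char 3 ('Y'=24): chars_in_quartet=4 acc=0xE1CC18 -> emit E1 CC 18, reset; bytes_emitted=3
After char 4 ('f'=31): chars_in_quartet=1 acc=0x1F bytes_emitted=3
After char 5 ('d'=29): chars_in_quartet=2 acc=0x7DD bytes_emitted=3
After char 6 ('Q'=16): chars_in_quartet=3 acc=0x1F750 bytes_emitted=3
After char 7 ('f'=31): chars_in_quartet=4 acc=0x7DD41F -> emit 7D D4 1F, reset; bytes_emitted=6
After char 8 ('X'=23): chars_in_quartet=1 acc=0x17 bytes_emitted=6
After char 9 ('w'=48): chars_in_quartet=2 acc=0x5F0 bytes_emitted=6
Padding '==': partial quartet acc=0x5F0 -> emit 5F; bytes_emitted=7

Answer: E1 CC 18 7D D4 1F 5F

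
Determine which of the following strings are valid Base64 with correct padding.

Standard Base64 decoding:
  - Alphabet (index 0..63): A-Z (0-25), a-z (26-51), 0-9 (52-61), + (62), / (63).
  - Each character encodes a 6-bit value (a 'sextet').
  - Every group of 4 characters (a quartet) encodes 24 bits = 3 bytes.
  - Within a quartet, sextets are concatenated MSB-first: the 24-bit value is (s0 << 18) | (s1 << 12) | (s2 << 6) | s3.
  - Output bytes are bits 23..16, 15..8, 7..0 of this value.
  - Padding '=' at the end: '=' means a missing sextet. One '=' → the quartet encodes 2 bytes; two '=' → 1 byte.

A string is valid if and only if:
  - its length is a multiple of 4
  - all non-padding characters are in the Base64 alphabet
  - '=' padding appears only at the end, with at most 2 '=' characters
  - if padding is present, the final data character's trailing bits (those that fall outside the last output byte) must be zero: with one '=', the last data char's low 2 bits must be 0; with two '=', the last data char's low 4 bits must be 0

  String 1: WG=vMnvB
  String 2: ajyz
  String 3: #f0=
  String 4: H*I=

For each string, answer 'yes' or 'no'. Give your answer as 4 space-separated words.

Answer: no yes no no

Derivation:
String 1: 'WG=vMnvB' → invalid (bad char(s): ['=']; '=' in middle)
String 2: 'ajyz' → valid
String 3: '#f0=' → invalid (bad char(s): ['#'])
String 4: 'H*I=' → invalid (bad char(s): ['*'])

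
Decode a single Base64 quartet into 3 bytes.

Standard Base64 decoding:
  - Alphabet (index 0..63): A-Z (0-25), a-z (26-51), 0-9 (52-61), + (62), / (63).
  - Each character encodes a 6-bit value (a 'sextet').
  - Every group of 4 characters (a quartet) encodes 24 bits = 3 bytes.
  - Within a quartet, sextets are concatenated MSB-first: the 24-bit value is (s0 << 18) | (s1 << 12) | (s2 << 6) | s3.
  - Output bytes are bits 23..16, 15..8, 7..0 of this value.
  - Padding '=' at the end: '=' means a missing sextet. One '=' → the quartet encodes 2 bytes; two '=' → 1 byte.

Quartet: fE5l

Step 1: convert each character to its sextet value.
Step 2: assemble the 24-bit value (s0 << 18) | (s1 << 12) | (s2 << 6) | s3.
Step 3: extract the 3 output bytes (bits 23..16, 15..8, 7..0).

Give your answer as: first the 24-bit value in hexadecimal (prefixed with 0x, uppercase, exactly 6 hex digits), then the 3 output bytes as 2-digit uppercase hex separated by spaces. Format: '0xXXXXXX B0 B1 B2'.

Answer: 0x7C4E65 7C 4E 65

Derivation:
Sextets: f=31, E=4, 5=57, l=37
24-bit: (31<<18) | (4<<12) | (57<<6) | 37
      = 0x7C0000 | 0x004000 | 0x000E40 | 0x000025
      = 0x7C4E65
Bytes: (v>>16)&0xFF=7C, (v>>8)&0xFF=4E, v&0xFF=65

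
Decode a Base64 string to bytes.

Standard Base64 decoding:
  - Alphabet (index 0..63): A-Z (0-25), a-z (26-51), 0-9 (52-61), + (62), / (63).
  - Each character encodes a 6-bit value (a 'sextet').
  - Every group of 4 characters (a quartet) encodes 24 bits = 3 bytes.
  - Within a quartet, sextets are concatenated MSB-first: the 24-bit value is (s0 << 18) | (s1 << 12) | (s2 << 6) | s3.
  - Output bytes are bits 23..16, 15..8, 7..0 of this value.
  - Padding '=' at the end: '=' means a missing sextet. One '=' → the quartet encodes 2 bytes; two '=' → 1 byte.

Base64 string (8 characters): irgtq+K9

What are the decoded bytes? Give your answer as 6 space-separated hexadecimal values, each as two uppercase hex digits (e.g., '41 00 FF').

Answer: 8A B8 2D AB E2 BD

Derivation:
After char 0 ('i'=34): chars_in_quartet=1 acc=0x22 bytes_emitted=0
After char 1 ('r'=43): chars_in_quartet=2 acc=0x8AB bytes_emitted=0
After char 2 ('g'=32): chars_in_quartet=3 acc=0x22AE0 bytes_emitted=0
After char 3 ('t'=45): chars_in_quartet=4 acc=0x8AB82D -> emit 8A B8 2D, reset; bytes_emitted=3
After char 4 ('q'=42): chars_in_quartet=1 acc=0x2A bytes_emitted=3
After char 5 ('+'=62): chars_in_quartet=2 acc=0xABE bytes_emitted=3
After char 6 ('K'=10): chars_in_quartet=3 acc=0x2AF8A bytes_emitted=3
After char 7 ('9'=61): chars_in_quartet=4 acc=0xABE2BD -> emit AB E2 BD, reset; bytes_emitted=6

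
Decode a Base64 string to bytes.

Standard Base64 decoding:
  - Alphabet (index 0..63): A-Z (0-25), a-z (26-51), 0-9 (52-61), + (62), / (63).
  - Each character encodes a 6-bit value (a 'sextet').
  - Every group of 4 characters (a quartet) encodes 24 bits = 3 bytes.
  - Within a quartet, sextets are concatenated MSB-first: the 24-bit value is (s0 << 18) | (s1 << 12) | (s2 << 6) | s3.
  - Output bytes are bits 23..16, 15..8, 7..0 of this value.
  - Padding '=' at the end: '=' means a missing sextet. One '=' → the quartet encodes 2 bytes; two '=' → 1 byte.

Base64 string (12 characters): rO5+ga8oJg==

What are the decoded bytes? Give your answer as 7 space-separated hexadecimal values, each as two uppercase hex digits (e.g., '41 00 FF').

Answer: AC EE 7E 81 AF 28 26

Derivation:
After char 0 ('r'=43): chars_in_quartet=1 acc=0x2B bytes_emitted=0
After char 1 ('O'=14): chars_in_quartet=2 acc=0xACE bytes_emitted=0
After char 2 ('5'=57): chars_in_quartet=3 acc=0x2B3B9 bytes_emitted=0
After char 3 ('+'=62): chars_in_quartet=4 acc=0xACEE7E -> emit AC EE 7E, reset; bytes_emitted=3
After char 4 ('g'=32): chars_in_quartet=1 acc=0x20 bytes_emitted=3
After char 5 ('a'=26): chars_in_quartet=2 acc=0x81A bytes_emitted=3
After char 6 ('8'=60): chars_in_quartet=3 acc=0x206BC bytes_emitted=3
After char 7 ('o'=40): chars_in_quartet=4 acc=0x81AF28 -> emit 81 AF 28, reset; bytes_emitted=6
After char 8 ('J'=9): chars_in_quartet=1 acc=0x9 bytes_emitted=6
After char 9 ('g'=32): chars_in_quartet=2 acc=0x260 bytes_emitted=6
Padding '==': partial quartet acc=0x260 -> emit 26; bytes_emitted=7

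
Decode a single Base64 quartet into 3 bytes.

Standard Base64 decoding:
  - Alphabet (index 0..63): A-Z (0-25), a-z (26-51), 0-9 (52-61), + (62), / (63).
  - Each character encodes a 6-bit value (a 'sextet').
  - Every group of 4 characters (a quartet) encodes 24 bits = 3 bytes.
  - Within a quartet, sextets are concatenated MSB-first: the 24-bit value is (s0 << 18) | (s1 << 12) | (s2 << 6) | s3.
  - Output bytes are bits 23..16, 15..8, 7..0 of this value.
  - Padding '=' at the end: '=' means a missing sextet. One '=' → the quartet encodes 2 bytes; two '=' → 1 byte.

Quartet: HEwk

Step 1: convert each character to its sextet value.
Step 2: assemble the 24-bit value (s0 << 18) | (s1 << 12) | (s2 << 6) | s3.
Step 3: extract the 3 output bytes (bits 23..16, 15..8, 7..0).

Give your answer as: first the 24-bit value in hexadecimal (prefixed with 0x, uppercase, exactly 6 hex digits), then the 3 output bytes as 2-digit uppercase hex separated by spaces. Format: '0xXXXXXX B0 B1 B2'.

Answer: 0x1C4C24 1C 4C 24

Derivation:
Sextets: H=7, E=4, w=48, k=36
24-bit: (7<<18) | (4<<12) | (48<<6) | 36
      = 0x1C0000 | 0x004000 | 0x000C00 | 0x000024
      = 0x1C4C24
Bytes: (v>>16)&0xFF=1C, (v>>8)&0xFF=4C, v&0xFF=24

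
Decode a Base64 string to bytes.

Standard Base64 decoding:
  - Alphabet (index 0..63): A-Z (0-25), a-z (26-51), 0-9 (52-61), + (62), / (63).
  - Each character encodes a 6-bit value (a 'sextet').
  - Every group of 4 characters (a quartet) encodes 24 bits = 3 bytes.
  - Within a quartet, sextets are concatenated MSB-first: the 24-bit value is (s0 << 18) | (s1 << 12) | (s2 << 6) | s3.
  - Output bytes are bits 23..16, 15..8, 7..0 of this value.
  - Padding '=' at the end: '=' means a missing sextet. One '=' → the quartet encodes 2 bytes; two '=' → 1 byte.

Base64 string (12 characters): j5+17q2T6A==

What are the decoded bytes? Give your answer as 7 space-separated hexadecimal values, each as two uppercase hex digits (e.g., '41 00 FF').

Answer: 8F 9F B5 EE AD 93 E8

Derivation:
After char 0 ('j'=35): chars_in_quartet=1 acc=0x23 bytes_emitted=0
After char 1 ('5'=57): chars_in_quartet=2 acc=0x8F9 bytes_emitted=0
After char 2 ('+'=62): chars_in_quartet=3 acc=0x23E7E bytes_emitted=0
After char 3 ('1'=53): chars_in_quartet=4 acc=0x8F9FB5 -> emit 8F 9F B5, reset; bytes_emitted=3
After char 4 ('7'=59): chars_in_quartet=1 acc=0x3B bytes_emitted=3
After char 5 ('q'=42): chars_in_quartet=2 acc=0xEEA bytes_emitted=3
After char 6 ('2'=54): chars_in_quartet=3 acc=0x3BAB6 bytes_emitted=3
After char 7 ('T'=19): chars_in_quartet=4 acc=0xEEAD93 -> emit EE AD 93, reset; bytes_emitted=6
After char 8 ('6'=58): chars_in_quartet=1 acc=0x3A bytes_emitted=6
After char 9 ('A'=0): chars_in_quartet=2 acc=0xE80 bytes_emitted=6
Padding '==': partial quartet acc=0xE80 -> emit E8; bytes_emitted=7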